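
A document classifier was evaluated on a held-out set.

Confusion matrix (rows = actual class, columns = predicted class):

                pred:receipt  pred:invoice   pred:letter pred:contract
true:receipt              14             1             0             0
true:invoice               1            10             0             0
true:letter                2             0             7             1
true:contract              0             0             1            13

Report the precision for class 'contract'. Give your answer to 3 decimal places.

precision = TP/(TP+FP).
contract: TP=13, FP=0+0+1=1 → 13/14 = 0.9286

0.929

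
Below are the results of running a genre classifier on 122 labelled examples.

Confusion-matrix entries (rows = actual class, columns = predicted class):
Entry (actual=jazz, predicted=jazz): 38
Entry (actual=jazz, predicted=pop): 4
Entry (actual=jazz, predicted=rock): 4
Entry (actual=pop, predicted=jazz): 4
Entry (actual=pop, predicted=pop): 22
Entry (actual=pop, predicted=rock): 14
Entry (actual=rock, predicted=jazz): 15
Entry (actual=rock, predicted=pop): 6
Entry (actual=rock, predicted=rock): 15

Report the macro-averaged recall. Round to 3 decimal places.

0.598

Per-class recall (TP/(TP+FN)):
  jazz: TP=38, FN=4+4=8 → 38/46 = 0.8261
  pop: TP=22, FN=4+14=18 → 22/40 = 0.5500
  rock: TP=15, FN=15+6=21 → 15/36 = 0.4167
Macro-recall = mean = (0.8261 + 0.5500 + 0.4167) / 3 = 0.598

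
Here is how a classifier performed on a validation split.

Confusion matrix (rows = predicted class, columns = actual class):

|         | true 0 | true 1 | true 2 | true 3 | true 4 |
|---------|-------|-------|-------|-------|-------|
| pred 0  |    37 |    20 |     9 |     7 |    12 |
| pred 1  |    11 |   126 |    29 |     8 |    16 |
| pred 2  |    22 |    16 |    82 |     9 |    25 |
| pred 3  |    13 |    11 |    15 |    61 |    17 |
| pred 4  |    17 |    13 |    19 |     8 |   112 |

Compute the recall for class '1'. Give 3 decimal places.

Take TP from the diagonal, FP from the rest of the '1' prediction marginal, FN from the rest of the '1' actual marginal.
recall = TP/(TP+FN).
1: TP=126, FN=20+16+11+13=60 → 126/186 = 0.6774

0.677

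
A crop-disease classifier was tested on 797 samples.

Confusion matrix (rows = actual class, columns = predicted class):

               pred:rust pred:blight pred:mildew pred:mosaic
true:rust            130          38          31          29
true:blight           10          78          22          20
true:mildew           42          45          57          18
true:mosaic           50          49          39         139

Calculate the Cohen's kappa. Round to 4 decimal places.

0.3389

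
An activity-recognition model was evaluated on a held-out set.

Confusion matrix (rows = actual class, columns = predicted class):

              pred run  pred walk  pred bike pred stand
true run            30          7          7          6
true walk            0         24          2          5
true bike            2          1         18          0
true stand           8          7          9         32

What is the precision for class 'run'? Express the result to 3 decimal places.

One-vs-rest for 'run': TP = diagonal; FP = other classes predicted 'run'; FN = 'run' predicted as other.
precision = TP/(TP+FP).
run: TP=30, FP=0+2+8=10 → 30/40 = 0.7500

0.750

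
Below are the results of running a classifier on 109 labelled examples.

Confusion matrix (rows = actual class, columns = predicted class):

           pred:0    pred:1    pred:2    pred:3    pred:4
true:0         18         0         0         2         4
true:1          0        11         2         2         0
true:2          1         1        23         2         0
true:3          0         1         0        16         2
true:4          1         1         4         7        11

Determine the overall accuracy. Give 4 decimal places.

Accuracy = trace / total = (18+11+23+16+11=79) / 109 = 79/109 = 0.7248

0.7248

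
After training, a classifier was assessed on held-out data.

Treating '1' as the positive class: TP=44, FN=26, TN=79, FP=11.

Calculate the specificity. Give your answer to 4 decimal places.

0.8778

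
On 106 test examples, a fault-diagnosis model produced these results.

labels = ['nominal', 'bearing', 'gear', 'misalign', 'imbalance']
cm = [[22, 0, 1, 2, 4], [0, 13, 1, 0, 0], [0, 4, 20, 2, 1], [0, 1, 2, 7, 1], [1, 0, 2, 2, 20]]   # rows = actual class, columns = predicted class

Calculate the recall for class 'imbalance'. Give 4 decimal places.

0.8000

One-vs-rest for 'imbalance': TP = diagonal; FP = other classes predicted 'imbalance'; FN = 'imbalance' predicted as other.
recall = TP/(TP+FN).
imbalance: TP=20, FN=1+0+2+2=5 → 20/25 = 0.80000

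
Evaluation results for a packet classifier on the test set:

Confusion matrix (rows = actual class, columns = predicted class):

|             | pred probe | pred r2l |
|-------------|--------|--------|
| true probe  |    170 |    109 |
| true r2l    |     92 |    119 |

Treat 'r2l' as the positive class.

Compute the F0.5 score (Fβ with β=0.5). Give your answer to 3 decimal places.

0.530

Fβ = (1+β²)·TP / ((1+β²)·TP + β²·FN + FP), with β²=1/4
= 1.25·119 / (1.25·119 + 0.25·92 + 109) = 0.530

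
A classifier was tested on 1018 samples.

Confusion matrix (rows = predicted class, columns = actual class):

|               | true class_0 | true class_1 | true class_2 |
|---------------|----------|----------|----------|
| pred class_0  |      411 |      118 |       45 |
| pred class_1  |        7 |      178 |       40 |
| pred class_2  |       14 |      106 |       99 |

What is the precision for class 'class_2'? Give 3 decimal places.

0.452

Take TP from the diagonal, FP from the rest of the 'class_2' prediction marginal, FN from the rest of the 'class_2' actual marginal.
precision = TP/(TP+FP).
class_2: TP=99, FP=14+106=120 → 99/219 = 0.4521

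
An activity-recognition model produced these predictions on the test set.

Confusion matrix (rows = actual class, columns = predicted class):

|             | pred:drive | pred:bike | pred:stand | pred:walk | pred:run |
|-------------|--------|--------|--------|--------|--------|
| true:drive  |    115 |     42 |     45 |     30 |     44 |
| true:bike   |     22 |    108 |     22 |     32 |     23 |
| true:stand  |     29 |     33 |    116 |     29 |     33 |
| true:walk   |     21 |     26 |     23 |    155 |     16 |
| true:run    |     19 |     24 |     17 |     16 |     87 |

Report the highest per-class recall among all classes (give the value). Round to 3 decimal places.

0.643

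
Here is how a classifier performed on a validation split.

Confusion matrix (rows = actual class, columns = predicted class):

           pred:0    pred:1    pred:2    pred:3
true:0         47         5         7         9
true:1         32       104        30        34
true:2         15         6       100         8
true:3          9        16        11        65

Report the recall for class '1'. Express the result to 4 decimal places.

recall = TP/(TP+FN).
1: TP=104, FN=32+30+34=96 → 104/200 = 0.52000

0.5200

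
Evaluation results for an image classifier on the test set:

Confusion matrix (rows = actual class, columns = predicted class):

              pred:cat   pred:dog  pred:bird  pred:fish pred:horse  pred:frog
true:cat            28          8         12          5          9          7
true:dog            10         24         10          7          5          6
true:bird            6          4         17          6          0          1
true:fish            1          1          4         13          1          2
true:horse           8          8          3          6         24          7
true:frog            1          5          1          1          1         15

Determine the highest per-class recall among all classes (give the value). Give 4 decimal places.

0.6250

Per-class recall (TP/(TP+FN)):
  cat: TP=28, FN=8+12+5+9+7=41 → 28/69 = 0.40580
  dog: TP=24, FN=10+10+7+5+6=38 → 24/62 = 0.38710
  bird: TP=17, FN=6+4+6+0+1=17 → 17/34 = 0.50000
  fish: TP=13, FN=1+1+4+1+2=9 → 13/22 = 0.59091
  horse: TP=24, FN=8+8+3+6+7=32 → 24/56 = 0.42857
  frog: TP=15, FN=1+5+1+1+1=9 → 15/24 = 0.62500
Highest is class 'frog' with recall = 0.6250.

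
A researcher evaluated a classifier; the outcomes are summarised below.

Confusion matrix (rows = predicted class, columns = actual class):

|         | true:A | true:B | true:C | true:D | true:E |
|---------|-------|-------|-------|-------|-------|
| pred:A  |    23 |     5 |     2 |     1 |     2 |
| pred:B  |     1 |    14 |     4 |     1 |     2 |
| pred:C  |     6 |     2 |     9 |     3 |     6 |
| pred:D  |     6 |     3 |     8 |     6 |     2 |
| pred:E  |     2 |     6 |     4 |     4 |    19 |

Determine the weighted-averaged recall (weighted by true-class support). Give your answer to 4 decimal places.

Per-class recall (TP/(TP+FN)):
  A: TP=23, FN=1+6+6+2=15 → 23/38 = 0.60526
  B: TP=14, FN=5+2+3+6=16 → 14/30 = 0.46667
  C: TP=9, FN=2+4+8+4=18 → 9/27 = 0.33333
  D: TP=6, FN=1+1+3+4=9 → 6/15 = 0.40000
  E: TP=19, FN=2+2+6+2=12 → 19/31 = 0.61290
Weighted-recall = Σ (supportᵢ/N)·recallᵢ with N=141: (38/141)·0.60526 + (30/141)·0.46667 + (27/141)·0.33333 + (15/141)·0.40000 + (31/141)·0.61290 = 0.5035

0.5035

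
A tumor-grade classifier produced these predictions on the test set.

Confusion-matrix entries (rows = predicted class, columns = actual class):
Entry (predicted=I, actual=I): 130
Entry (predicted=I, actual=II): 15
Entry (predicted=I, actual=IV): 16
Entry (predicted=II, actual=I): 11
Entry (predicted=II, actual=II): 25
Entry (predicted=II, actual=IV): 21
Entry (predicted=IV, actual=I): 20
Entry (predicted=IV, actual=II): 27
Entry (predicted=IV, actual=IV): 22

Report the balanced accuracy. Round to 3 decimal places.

0.518

Balanced accuracy = mean of per-class recall.
  I: recall = 130/161 = 0.8075
  II: recall = 25/67 = 0.3731
  IV: recall = 22/59 = 0.3729
Mean = (0.8075 + 0.3731 + 0.3729) / 3 = 0.518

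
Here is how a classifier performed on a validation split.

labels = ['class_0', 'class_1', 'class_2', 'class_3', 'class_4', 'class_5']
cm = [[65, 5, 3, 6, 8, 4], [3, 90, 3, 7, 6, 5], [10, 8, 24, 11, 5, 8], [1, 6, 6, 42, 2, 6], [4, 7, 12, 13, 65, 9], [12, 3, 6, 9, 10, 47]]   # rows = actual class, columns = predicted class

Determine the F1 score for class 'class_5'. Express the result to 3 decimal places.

One-vs-rest for 'class_5': TP = diagonal; FP = other classes predicted 'class_5'; FN = 'class_5' predicted as other.
F1 score = 2·TP/(2·TP+FP+FN).
class_5: TP=47, FP=4+5+8+6+9=32, FN=12+3+6+9+10=40 → 94/166 = 0.5663

0.566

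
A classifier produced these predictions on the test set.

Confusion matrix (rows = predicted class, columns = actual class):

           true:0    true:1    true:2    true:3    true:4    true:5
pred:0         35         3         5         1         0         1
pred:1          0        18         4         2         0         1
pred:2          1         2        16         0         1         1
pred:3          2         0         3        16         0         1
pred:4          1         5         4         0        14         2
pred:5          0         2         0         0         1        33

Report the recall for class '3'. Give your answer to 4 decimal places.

0.8421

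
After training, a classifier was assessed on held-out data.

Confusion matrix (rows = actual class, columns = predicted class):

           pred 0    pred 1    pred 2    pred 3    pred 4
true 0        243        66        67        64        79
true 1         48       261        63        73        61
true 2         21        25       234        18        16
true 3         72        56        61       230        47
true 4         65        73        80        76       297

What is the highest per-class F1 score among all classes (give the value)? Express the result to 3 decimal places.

Per-class F1 score (2·TP/(2·TP+FP+FN)):
  0: TP=243, FP=48+21+72+65=206, FN=66+67+64+79=276 → 486/968 = 0.5021
  1: TP=261, FP=66+25+56+73=220, FN=48+63+73+61=245 → 522/987 = 0.5289
  2: TP=234, FP=67+63+61+80=271, FN=21+25+18+16=80 → 468/819 = 0.5714
  3: TP=230, FP=64+73+18+76=231, FN=72+56+61+47=236 → 460/927 = 0.4962
  4: TP=297, FP=79+61+16+47=203, FN=65+73+80+76=294 → 594/1091 = 0.5445
Highest is class '2' with F1 score = 0.571.

0.571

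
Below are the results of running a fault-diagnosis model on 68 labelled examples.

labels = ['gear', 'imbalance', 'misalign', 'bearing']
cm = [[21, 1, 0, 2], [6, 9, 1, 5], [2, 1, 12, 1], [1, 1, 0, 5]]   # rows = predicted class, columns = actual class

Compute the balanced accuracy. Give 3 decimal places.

0.689

Balanced accuracy = mean of per-class recall.
  gear: recall = 21/30 = 0.7000
  imbalance: recall = 9/12 = 0.7500
  misalign: recall = 12/13 = 0.9231
  bearing: recall = 5/13 = 0.3846
Mean = (0.7000 + 0.7500 + 0.9231 + 0.3846) / 4 = 0.689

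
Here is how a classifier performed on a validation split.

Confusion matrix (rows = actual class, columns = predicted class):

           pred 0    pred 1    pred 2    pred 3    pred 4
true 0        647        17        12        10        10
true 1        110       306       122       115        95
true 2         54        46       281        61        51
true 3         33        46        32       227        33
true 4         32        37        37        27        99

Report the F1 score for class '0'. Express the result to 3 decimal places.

One-vs-rest for '0': TP = diagonal; FP = other classes predicted '0'; FN = '0' predicted as other.
F1 score = 2·TP/(2·TP+FP+FN).
0: TP=647, FP=110+54+33+32=229, FN=17+12+10+10=49 → 1294/1572 = 0.8232

0.823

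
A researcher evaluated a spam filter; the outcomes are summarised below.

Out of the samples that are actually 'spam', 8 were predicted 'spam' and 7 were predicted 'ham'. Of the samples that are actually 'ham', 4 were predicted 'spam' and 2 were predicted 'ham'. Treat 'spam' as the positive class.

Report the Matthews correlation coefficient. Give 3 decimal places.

MCC = (TP·TN − FP·FN) / √((TP+FP)(TP+FN)(TN+FP)(TN+FN))
Numerator = 8·2 − 4·7 = -12
Denominator = √(12·15·6·9) = √9720 = 98.5901
MCC = -12 / 98.5901 = -0.122

-0.122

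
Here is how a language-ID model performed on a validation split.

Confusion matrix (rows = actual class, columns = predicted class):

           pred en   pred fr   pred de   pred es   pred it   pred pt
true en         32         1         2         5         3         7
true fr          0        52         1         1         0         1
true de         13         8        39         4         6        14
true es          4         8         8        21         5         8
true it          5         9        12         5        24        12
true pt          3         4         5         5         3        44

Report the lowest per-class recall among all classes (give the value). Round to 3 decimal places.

Per-class recall (TP/(TP+FN)):
  en: TP=32, FN=1+2+5+3+7=18 → 32/50 = 0.6400
  fr: TP=52, FN=0+1+1+0+1=3 → 52/55 = 0.9455
  de: TP=39, FN=13+8+4+6+14=45 → 39/84 = 0.4643
  es: TP=21, FN=4+8+8+5+8=33 → 21/54 = 0.3889
  it: TP=24, FN=5+9+12+5+12=43 → 24/67 = 0.3582
  pt: TP=44, FN=3+4+5+5+3=20 → 44/64 = 0.6875
Lowest is class 'it' with recall = 0.358.

0.358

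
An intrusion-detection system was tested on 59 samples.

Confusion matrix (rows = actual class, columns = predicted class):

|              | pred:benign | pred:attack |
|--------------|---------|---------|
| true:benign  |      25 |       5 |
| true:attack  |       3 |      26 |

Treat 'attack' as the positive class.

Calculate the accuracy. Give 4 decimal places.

0.8644

Accuracy = (TP+TN)/N = (26+25)/59 = 0.8644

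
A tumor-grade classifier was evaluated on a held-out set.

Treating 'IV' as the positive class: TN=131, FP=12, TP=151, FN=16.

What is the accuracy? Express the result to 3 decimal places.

0.910

Accuracy = (TP+TN)/N = (151+131)/310 = 0.910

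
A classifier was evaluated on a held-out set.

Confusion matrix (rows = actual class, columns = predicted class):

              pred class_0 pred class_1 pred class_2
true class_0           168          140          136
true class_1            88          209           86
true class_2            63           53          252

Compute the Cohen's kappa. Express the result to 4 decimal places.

Observed agreement pₒ = trace/N = 629/1195 = 0.52636
Expected agreement pₑ = Σ (rowᵢ·colᵢ)/N² = (444·319 + 383·402 + 368·474)/1195² = 0.32915
κ = (pₒ − pₑ)/(1 − pₑ) = (0.52636 − 0.32915)/(1 − 0.32915) = 0.2940

0.2940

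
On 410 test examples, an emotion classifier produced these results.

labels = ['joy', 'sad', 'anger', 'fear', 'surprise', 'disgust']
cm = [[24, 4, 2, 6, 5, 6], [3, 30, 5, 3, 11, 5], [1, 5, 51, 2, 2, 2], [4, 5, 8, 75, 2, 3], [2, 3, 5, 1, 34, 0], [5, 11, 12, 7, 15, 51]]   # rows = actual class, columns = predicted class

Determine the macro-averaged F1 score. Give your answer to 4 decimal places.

0.6279

Per-class F1 score (2·TP/(2·TP+FP+FN)):
  joy: TP=24, FP=3+1+4+2+5=15, FN=4+2+6+5+6=23 → 48/86 = 0.55814
  sad: TP=30, FP=4+5+5+3+11=28, FN=3+5+3+11+5=27 → 60/115 = 0.52174
  anger: TP=51, FP=2+5+8+5+12=32, FN=1+5+2+2+2=12 → 102/146 = 0.69863
  fear: TP=75, FP=6+3+2+1+7=19, FN=4+5+8+2+3=22 → 150/191 = 0.78534
  surprise: TP=34, FP=5+11+2+2+15=35, FN=2+3+5+1+0=11 → 68/114 = 0.59649
  disgust: TP=51, FP=6+5+2+3+0=16, FN=5+11+12+7+15=50 → 102/168 = 0.60714
Macro-F1 score = mean = (0.55814 + 0.52174 + 0.69863 + 0.78534 + 0.59649 + 0.60714) / 6 = 0.6279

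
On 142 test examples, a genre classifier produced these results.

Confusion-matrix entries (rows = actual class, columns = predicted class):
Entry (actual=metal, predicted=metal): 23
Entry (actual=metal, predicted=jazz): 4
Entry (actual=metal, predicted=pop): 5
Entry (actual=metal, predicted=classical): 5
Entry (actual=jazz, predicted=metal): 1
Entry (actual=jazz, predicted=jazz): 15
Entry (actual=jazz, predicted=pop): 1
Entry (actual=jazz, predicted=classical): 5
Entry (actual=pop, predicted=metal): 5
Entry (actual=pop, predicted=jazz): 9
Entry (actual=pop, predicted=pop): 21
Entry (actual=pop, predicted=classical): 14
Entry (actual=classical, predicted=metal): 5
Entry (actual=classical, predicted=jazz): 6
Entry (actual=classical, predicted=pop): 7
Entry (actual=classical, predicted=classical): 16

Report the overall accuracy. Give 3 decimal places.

0.528

Accuracy = trace / total = (23+15+21+16=75) / 142 = 75/142 = 0.528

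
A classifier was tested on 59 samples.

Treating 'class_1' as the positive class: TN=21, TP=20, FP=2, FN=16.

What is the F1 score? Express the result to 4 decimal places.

Precision = TP/(TP+FP) = 20/22 = 0.9091
Recall = TP/(TP+FN) = 20/36 = 0.5556
F1 = 2·TP/(2·TP+FP+FN) = 40/58 = 0.6897

0.6897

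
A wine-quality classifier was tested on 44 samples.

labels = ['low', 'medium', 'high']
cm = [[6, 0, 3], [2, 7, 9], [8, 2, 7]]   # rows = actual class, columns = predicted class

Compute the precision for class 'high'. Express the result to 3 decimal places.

0.368

Treat 'high' as positive and all other classes as negative.
precision = TP/(TP+FP).
high: TP=7, FP=3+9=12 → 7/19 = 0.3684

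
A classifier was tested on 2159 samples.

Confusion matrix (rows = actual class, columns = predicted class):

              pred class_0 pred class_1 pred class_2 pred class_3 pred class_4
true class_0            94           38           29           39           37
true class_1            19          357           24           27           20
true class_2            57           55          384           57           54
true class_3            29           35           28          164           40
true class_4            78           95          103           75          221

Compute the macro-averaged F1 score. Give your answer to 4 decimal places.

Per-class F1 score (2·TP/(2·TP+FP+FN)):
  class_0: TP=94, FP=19+57+29+78=183, FN=38+29+39+37=143 → 188/514 = 0.36576
  class_1: TP=357, FP=38+55+35+95=223, FN=19+24+27+20=90 → 714/1027 = 0.69523
  class_2: TP=384, FP=29+24+28+103=184, FN=57+55+57+54=223 → 768/1175 = 0.65362
  class_3: TP=164, FP=39+27+57+75=198, FN=29+35+28+40=132 → 328/658 = 0.49848
  class_4: TP=221, FP=37+20+54+40=151, FN=78+95+103+75=351 → 442/944 = 0.46822
Macro-F1 score = mean = (0.36576 + 0.69523 + 0.65362 + 0.49848 + 0.46822) / 5 = 0.5363

0.5363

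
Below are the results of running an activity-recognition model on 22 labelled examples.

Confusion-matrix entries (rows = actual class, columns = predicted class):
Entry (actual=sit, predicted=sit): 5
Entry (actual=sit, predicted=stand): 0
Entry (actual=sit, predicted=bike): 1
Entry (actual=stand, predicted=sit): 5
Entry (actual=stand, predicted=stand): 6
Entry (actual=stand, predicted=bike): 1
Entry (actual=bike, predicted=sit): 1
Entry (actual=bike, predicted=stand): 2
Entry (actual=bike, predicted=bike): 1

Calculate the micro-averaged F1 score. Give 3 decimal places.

Micro-averaging pools counts across classes: ΣTP=12, ΣFP=10, ΣFN=10.
Micro-F1 score = 2·TP/(2·TP+FP+FN) on pooled counts = 0.545 (equals overall accuracy in single-label multiclass).

0.545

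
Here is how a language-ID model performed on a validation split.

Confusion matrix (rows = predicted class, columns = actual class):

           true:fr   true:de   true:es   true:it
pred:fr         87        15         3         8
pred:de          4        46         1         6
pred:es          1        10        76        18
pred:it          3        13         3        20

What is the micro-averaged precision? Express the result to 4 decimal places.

0.7293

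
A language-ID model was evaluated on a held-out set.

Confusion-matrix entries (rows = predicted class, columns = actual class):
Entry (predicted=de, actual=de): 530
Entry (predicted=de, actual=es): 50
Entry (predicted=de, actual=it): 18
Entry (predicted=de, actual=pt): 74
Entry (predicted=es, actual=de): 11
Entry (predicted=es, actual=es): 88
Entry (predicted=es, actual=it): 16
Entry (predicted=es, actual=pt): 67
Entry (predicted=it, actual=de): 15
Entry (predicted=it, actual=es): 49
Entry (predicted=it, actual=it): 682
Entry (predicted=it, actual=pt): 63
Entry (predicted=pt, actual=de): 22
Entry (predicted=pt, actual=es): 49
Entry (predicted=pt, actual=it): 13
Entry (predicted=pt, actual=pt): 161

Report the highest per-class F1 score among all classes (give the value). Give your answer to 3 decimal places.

0.887

Per-class F1 score (2·TP/(2·TP+FP+FN)):
  de: TP=530, FP=50+18+74=142, FN=11+15+22=48 → 1060/1250 = 0.8480
  es: TP=88, FP=11+16+67=94, FN=50+49+49=148 → 176/418 = 0.4211
  it: TP=682, FP=15+49+63=127, FN=18+16+13=47 → 1364/1538 = 0.8869
  pt: TP=161, FP=22+49+13=84, FN=74+67+63=204 → 322/610 = 0.5279
Highest is class 'it' with F1 score = 0.887.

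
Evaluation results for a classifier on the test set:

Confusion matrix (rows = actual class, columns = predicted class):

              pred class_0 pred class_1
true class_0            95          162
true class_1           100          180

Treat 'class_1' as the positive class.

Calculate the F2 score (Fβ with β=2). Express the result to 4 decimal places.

Fβ = (1+β²)·TP / ((1+β²)·TP + β²·FN + FP), with β²=4
= 5·180 / (5·180 + 4·100 + 162) = 0.6156

0.6156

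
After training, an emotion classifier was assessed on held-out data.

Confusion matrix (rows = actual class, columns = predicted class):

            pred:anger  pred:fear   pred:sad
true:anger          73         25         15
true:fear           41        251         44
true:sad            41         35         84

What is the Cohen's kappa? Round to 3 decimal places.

Observed agreement pₒ = trace/N = 408/609 = 0.6700
Expected agreement pₑ = Σ (rowᵢ·colᵢ)/N² = (113·155 + 336·311 + 160·143)/609² = 0.3907
κ = (pₒ − pₑ)/(1 − pₑ) = (0.6700 − 0.3907)/(1 − 0.3907) = 0.458

0.458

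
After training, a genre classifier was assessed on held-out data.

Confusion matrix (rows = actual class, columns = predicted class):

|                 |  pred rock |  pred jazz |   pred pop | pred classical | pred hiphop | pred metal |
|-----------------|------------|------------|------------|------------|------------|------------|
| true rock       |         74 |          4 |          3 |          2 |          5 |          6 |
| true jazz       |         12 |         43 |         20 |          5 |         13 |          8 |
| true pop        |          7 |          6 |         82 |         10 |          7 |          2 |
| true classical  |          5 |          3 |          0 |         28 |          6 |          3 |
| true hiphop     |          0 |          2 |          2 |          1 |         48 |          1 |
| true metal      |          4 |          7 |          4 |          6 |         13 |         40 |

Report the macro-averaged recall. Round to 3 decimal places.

0.664

Per-class recall (TP/(TP+FN)):
  rock: TP=74, FN=4+3+2+5+6=20 → 74/94 = 0.7872
  jazz: TP=43, FN=12+20+5+13+8=58 → 43/101 = 0.4257
  pop: TP=82, FN=7+6+10+7+2=32 → 82/114 = 0.7193
  classical: TP=28, FN=5+3+0+6+3=17 → 28/45 = 0.6222
  hiphop: TP=48, FN=0+2+2+1+1=6 → 48/54 = 0.8889
  metal: TP=40, FN=4+7+4+6+13=34 → 40/74 = 0.5405
Macro-recall = mean = (0.7872 + 0.4257 + 0.7193 + 0.6222 + 0.8889 + 0.5405) / 6 = 0.664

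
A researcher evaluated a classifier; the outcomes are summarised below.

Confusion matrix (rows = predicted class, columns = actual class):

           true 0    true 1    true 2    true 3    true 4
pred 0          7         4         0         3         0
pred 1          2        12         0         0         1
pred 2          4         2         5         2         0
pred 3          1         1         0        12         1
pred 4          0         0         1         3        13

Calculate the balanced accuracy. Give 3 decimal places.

0.686

Balanced accuracy = mean of per-class recall.
  0: recall = 7/14 = 0.5000
  1: recall = 12/19 = 0.6316
  2: recall = 5/6 = 0.8333
  3: recall = 12/20 = 0.6000
  4: recall = 13/15 = 0.8667
Mean = (0.5000 + 0.6316 + 0.8333 + 0.6000 + 0.8667) / 5 = 0.686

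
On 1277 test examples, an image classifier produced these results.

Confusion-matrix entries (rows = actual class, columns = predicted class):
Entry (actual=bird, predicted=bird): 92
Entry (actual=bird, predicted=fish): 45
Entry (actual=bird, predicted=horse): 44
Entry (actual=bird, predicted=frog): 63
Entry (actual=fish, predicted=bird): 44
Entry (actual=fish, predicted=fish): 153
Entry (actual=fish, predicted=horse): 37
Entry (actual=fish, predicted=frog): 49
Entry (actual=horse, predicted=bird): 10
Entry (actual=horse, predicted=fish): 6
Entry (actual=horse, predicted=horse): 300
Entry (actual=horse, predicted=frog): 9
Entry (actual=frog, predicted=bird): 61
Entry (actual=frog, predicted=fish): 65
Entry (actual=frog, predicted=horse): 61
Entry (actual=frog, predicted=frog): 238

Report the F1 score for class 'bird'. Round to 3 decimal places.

0.408

Treat 'bird' as positive and all other classes as negative.
F1 score = 2·TP/(2·TP+FP+FN).
bird: TP=92, FP=44+10+61=115, FN=45+44+63=152 → 184/451 = 0.4080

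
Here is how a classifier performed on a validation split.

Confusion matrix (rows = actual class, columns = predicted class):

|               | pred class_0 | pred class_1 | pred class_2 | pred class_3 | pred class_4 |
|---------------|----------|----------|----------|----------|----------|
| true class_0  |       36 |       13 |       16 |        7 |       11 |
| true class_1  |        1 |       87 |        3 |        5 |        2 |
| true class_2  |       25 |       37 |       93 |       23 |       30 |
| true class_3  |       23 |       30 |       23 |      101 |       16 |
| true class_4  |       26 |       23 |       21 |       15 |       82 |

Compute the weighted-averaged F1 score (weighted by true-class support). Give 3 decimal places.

Per-class F1 score (2·TP/(2·TP+FP+FN)):
  class_0: TP=36, FP=1+25+23+26=75, FN=13+16+7+11=47 → 72/194 = 0.3711
  class_1: TP=87, FP=13+37+30+23=103, FN=1+3+5+2=11 → 174/288 = 0.6042
  class_2: TP=93, FP=16+3+23+21=63, FN=25+37+23+30=115 → 186/364 = 0.5110
  class_3: TP=101, FP=7+5+23+15=50, FN=23+30+23+16=92 → 202/344 = 0.5872
  class_4: TP=82, FP=11+2+30+16=59, FN=26+23+21+15=85 → 164/308 = 0.5325
Weighted-F1 score = Σ (supportᵢ/N)·F1 scoreᵢ with N=749: (83/749)·0.3711 + (98/749)·0.6042 + (208/749)·0.5110 + (193/749)·0.5872 + (167/749)·0.5325 = 0.532

0.532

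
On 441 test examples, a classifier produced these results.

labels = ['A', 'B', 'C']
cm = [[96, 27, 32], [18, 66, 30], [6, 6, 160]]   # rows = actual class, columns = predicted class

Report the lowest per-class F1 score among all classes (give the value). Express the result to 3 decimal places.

Per-class F1 score (2·TP/(2·TP+FP+FN)):
  A: TP=96, FP=18+6=24, FN=27+32=59 → 192/275 = 0.6982
  B: TP=66, FP=27+6=33, FN=18+30=48 → 132/213 = 0.6197
  C: TP=160, FP=32+30=62, FN=6+6=12 → 320/394 = 0.8122
Lowest is class 'B' with F1 score = 0.620.

0.620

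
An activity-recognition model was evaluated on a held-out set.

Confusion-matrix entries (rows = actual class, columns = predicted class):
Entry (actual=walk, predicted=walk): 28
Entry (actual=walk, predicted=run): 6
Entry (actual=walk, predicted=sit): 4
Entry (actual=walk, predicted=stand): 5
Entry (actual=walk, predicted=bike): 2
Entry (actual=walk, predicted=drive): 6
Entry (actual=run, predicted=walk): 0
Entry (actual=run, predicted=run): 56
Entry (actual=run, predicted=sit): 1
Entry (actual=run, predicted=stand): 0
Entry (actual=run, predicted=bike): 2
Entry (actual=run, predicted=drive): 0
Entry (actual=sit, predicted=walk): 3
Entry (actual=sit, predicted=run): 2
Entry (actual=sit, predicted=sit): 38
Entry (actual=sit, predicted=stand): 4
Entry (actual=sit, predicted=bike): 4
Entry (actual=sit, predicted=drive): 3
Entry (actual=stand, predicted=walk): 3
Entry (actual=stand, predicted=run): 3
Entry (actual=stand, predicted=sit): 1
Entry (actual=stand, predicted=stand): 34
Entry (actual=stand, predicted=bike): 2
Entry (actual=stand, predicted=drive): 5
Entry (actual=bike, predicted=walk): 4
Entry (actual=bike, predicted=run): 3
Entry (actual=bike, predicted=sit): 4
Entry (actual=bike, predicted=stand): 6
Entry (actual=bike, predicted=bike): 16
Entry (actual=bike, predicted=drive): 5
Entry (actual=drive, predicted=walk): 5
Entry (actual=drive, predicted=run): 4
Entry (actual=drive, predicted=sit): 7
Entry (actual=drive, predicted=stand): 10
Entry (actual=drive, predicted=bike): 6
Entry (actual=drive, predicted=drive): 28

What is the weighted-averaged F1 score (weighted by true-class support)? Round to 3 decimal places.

0.635

Per-class F1 score (2·TP/(2·TP+FP+FN)):
  walk: TP=28, FP=0+3+3+4+5=15, FN=6+4+5+2+6=23 → 56/94 = 0.5957
  run: TP=56, FP=6+2+3+3+4=18, FN=0+1+0+2+0=3 → 112/133 = 0.8421
  sit: TP=38, FP=4+1+1+4+7=17, FN=3+2+4+4+3=16 → 76/109 = 0.6972
  stand: TP=34, FP=5+0+4+6+10=25, FN=3+3+1+2+5=14 → 68/107 = 0.6355
  bike: TP=16, FP=2+2+4+2+6=16, FN=4+3+4+6+5=22 → 32/70 = 0.4571
  drive: TP=28, FP=6+0+3+5+5=19, FN=5+4+7+10+6=32 → 56/107 = 0.5234
Weighted-F1 score = Σ (supportᵢ/N)·F1 scoreᵢ with N=310: (51/310)·0.5957 + (59/310)·0.8421 + (54/310)·0.6972 + (48/310)·0.6355 + (38/310)·0.4571 + (60/310)·0.5234 = 0.635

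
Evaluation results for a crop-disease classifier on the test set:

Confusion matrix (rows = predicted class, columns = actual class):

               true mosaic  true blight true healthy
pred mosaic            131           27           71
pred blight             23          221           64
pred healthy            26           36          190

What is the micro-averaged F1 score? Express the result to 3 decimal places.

0.687

Micro-averaging pools counts across classes: ΣTP=542, ΣFP=247, ΣFN=247.
Micro-F1 score = 2·TP/(2·TP+FP+FN) on pooled counts = 0.687 (equals overall accuracy in single-label multiclass).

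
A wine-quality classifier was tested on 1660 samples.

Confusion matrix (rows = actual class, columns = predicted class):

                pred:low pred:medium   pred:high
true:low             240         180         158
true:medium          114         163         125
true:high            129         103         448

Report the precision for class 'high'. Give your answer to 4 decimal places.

0.6129

Treat 'high' as positive and all other classes as negative.
precision = TP/(TP+FP).
high: TP=448, FP=158+125=283 → 448/731 = 0.61286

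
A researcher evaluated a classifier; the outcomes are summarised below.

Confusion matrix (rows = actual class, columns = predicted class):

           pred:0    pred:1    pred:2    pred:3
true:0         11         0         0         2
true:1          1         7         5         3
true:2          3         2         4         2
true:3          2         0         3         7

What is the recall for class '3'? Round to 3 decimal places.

One-vs-rest for '3': TP = diagonal; FP = other classes predicted '3'; FN = '3' predicted as other.
recall = TP/(TP+FN).
3: TP=7, FN=2+0+3=5 → 7/12 = 0.5833

0.583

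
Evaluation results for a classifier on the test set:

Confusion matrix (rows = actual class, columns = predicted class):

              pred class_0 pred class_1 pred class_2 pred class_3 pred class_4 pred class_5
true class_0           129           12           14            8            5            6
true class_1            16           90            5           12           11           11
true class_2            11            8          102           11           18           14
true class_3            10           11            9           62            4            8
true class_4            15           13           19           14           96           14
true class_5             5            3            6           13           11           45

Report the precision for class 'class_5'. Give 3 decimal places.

0.459

Treat 'class_5' as positive and all other classes as negative.
precision = TP/(TP+FP).
class_5: TP=45, FP=6+11+14+8+14=53 → 45/98 = 0.4592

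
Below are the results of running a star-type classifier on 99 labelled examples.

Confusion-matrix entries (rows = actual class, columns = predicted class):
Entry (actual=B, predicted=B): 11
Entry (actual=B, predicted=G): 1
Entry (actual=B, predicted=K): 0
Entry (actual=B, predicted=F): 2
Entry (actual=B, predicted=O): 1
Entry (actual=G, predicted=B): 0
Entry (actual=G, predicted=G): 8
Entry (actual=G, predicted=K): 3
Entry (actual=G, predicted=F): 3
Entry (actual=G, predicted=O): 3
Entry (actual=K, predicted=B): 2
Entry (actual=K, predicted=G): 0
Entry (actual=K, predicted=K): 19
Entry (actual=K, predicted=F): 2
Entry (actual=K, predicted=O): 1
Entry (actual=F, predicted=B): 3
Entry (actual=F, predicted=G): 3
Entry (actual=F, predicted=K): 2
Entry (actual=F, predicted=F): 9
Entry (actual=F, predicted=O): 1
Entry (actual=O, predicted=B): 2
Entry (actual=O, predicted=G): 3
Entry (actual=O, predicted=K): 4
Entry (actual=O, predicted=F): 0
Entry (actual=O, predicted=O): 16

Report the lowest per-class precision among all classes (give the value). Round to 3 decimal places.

Per-class precision (TP/(TP+FP)):
  B: TP=11, FP=0+2+3+2=7 → 11/18 = 0.6111
  G: TP=8, FP=1+0+3+3=7 → 8/15 = 0.5333
  K: TP=19, FP=0+3+2+4=9 → 19/28 = 0.6786
  F: TP=9, FP=2+3+2+0=7 → 9/16 = 0.5625
  O: TP=16, FP=1+3+1+1=6 → 16/22 = 0.7273
Lowest is class 'G' with precision = 0.533.

0.533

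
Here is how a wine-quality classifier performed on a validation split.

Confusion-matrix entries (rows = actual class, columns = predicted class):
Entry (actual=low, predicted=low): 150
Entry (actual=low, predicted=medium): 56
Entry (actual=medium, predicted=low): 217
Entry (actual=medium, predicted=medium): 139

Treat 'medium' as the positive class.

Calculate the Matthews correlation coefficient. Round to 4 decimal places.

MCC = (TP·TN − FP·FN) / √((TP+FP)(TP+FN)(TN+FP)(TN+FN))
Numerator = 139·150 − 56·217 = 8698
Denominator = √(195·356·206·367) = √5248290840 = 72445.0884
MCC = 8698 / 72445.0884 = 0.1201

0.1201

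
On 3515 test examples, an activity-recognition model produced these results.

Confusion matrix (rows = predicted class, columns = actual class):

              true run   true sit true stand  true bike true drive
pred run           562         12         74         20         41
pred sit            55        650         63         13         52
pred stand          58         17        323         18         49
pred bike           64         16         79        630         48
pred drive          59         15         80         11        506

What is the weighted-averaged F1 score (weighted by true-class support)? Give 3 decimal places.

Per-class F1 score (2·TP/(2·TP+FP+FN)):
  run: TP=562, FP=12+74+20+41=147, FN=55+58+64+59=236 → 1124/1507 = 0.7459
  sit: TP=650, FP=55+63+13+52=183, FN=12+17+16+15=60 → 1300/1543 = 0.8425
  stand: TP=323, FP=58+17+18+49=142, FN=74+63+79+80=296 → 646/1084 = 0.5959
  bike: TP=630, FP=64+16+79+48=207, FN=20+13+18+11=62 → 1260/1529 = 0.8241
  drive: TP=506, FP=59+15+80+11=165, FN=41+52+49+48=190 → 1012/1367 = 0.7403
Weighted-F1 score = Σ (supportᵢ/N)·F1 scoreᵢ with N=3515: (798/3515)·0.7459 + (710/3515)·0.8425 + (619/3515)·0.5959 + (692/3515)·0.8241 + (696/3515)·0.7403 = 0.753

0.753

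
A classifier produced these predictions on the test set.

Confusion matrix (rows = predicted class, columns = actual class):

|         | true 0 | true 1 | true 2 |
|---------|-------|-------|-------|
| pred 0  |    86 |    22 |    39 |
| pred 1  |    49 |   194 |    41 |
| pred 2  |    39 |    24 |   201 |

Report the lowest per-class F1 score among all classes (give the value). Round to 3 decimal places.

0.536

Per-class F1 score (2·TP/(2·TP+FP+FN)):
  0: TP=86, FP=22+39=61, FN=49+39=88 → 172/321 = 0.5358
  1: TP=194, FP=49+41=90, FN=22+24=46 → 388/524 = 0.7405
  2: TP=201, FP=39+24=63, FN=39+41=80 → 402/545 = 0.7376
Lowest is class '0' with F1 score = 0.536.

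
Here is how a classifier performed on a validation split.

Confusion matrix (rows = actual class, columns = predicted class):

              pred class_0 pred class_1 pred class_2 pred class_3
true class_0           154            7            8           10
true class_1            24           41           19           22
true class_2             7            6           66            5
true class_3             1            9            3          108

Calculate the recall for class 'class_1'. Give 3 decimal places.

recall = TP/(TP+FN).
class_1: TP=41, FN=24+19+22=65 → 41/106 = 0.3868

0.387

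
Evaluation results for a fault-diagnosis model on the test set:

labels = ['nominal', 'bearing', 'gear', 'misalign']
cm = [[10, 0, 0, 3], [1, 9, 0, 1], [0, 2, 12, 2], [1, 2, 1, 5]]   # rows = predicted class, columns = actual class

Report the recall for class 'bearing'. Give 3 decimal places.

Take TP from the diagonal, FP from the rest of the 'bearing' prediction marginal, FN from the rest of the 'bearing' actual marginal.
recall = TP/(TP+FN).
bearing: TP=9, FN=0+2+2=4 → 9/13 = 0.6923

0.692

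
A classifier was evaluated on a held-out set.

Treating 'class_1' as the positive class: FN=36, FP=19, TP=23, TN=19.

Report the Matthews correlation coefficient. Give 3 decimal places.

MCC = (TP·TN − FP·FN) / √((TP+FP)(TP+FN)(TN+FP)(TN+FN))
Numerator = 23·19 − 19·36 = -247
Denominator = √(42·59·38·55) = √5179020 = 2275.7460
MCC = -247 / 2275.7460 = -0.109

-0.109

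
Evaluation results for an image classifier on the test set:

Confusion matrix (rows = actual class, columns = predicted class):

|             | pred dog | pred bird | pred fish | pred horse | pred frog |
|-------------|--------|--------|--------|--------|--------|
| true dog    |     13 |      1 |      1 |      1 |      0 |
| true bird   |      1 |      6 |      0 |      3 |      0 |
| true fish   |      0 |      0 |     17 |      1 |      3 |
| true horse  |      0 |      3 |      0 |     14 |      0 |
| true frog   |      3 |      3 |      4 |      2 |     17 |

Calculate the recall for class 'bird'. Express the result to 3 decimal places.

0.600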